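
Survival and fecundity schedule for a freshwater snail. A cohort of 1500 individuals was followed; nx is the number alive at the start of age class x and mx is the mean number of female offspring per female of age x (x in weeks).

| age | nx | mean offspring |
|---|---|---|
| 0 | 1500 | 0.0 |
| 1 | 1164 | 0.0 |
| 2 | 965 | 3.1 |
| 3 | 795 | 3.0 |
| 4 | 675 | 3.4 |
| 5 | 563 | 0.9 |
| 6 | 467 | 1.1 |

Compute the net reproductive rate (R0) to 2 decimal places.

lx = nx/n0 = nx/1500: 1, 0.776, 0.64333…, 0.53, 0.45, 0.37533…, 0.31133…
lx·mx by age: 0, 0, 1.994333…, 1.59, 1.53, 0.3378…, 0.342467…
R0 = Σ lx·mx = 5.7946… → 5.79

5.79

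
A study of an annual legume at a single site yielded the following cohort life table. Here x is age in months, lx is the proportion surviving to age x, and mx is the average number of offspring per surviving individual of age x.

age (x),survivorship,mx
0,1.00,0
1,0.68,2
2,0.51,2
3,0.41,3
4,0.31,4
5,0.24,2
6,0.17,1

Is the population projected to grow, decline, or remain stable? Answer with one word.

R0 = Σ lx·mx = 0 + 1.36 + 1.02 + 1.23 + 1.24 + 0.48 + 0.17 = 5.5
R0 > 1, so the population is growing.

growing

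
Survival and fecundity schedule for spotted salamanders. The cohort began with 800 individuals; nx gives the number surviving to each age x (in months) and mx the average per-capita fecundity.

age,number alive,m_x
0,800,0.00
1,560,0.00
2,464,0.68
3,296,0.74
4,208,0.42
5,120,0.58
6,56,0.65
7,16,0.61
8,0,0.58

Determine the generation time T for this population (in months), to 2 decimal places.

3.08

lx = nx/n0 = nx/800: 1, 0.7, 0.58, 0.37, 0.26, 0.15, 0.07, 0.02, 0
lx·mx: 0, 0, 0.3944, 0.2738, 0.1092, 0.087, 0.0455, 0.0122, 0 → R0 = 0.9221
x·lx·mx: 0, 0, 0.7888, 0.8214, 0.4368, 0.435, 0.273, 0.0854, 0 → Σ = 2.8404
T = 2.8404 / 0.9221 = 3.08036… → 3.08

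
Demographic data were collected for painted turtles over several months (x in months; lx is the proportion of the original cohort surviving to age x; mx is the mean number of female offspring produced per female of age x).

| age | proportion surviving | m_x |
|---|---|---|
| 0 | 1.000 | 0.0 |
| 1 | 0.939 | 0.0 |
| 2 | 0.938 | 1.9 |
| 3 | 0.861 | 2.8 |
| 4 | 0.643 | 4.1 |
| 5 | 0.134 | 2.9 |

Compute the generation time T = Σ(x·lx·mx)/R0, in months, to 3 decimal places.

3.226

lx·mx: 0, 0, 1.7822, 2.4108, 2.6363, 0.3886 → R0 = 7.2179
x·lx·mx: 0, 0, 3.5644, 7.2324, 10.5452, 1.943 → Σ = 23.285
T = 23.285 / 7.2179 = 3.226008… → 3.226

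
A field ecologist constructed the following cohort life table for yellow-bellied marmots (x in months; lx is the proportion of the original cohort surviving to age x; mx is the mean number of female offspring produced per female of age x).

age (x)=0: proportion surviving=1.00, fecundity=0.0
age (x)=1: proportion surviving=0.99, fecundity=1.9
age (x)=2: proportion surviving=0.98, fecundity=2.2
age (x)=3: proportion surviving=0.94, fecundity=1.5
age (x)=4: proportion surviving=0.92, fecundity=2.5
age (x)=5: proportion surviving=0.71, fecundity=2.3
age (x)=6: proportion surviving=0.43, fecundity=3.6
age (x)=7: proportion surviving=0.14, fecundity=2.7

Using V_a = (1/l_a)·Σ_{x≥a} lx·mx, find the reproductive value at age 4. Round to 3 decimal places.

lx·mx for x ≥ 4: 2.3, 1.633, 1.548, 0.378 → sum = 5.859
V_4 = 5.859 / l_4 = 5.859 / 0.92 = 6.368478… → 6.368

6.368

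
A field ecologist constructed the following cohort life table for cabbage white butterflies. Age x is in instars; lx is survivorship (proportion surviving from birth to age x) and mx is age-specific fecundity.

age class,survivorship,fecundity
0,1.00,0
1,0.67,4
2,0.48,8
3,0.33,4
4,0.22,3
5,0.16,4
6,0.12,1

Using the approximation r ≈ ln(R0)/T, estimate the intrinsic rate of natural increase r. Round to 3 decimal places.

0.987

R0 = Σ lx·mx = 0 + 2.68 + 3.84 + 1.32 + 0.66 + 0.64 + 0.12 = 9.26
Σ x·lx·mx = 20.88; T = 20.88/9.26 = 2.25486…
r ≈ ln(R0)/T = ln(9.26)/2.25486… = 0.98707… → 0.987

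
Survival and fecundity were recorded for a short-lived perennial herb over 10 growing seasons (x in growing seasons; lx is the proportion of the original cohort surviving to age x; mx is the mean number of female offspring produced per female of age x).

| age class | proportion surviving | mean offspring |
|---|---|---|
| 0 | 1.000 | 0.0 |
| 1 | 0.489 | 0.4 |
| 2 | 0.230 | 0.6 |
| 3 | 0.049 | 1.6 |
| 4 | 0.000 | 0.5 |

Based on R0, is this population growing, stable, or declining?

R0 = Σ lx·mx = 0 + 0.1956 + 0.138 + 0.0784 + 0 = 0.412
R0 < 1, so the population is declining.

declining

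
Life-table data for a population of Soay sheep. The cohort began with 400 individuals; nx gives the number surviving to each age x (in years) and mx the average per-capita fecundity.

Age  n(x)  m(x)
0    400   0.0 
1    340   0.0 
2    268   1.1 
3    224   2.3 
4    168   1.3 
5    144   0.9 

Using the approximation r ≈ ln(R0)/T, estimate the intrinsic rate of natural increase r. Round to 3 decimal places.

lx = nx/n0 = nx/400: 1, 0.85, 0.67, 0.56, 0.42, 0.36
R0 = Σ lx·mx = 0 + 0 + 0.737 + 1.288 + 0.546 + 0.324 = 2.895
Σ x·lx·mx = 9.142; T = 9.142/2.895 = 3.15786…
r ≈ ln(R0)/T = ln(2.895)/3.15786… = 0.33662… → 0.337

0.337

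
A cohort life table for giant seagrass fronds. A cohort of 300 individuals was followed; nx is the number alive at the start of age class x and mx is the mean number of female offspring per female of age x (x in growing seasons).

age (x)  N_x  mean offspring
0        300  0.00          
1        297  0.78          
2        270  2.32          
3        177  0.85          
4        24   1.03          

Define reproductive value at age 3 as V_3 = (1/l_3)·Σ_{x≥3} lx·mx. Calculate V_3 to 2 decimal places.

lx = nx/n0 = nx/300: 1, 0.99, 0.9, 0.59, 0.08
lx·mx for x ≥ 3: 0.5015, 0.0824 → sum = 0.5839
V_3 = 0.5839 / l_3 = 0.5839 / 0.59 = 0.989661… → 0.99

0.99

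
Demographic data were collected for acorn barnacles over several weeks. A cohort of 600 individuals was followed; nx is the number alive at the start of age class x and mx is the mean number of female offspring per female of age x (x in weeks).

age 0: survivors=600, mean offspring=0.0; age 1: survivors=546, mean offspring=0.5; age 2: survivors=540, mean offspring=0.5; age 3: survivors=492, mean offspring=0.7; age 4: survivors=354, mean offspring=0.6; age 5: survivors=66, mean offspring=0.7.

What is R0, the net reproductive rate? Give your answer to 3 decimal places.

1.910

lx = nx/n0 = nx/600: 1, 0.91, 0.9, 0.82, 0.59, 0.11
lx·mx by age: 0, 0.455, 0.45, 0.574, 0.354, 0.077
R0 = Σ lx·mx = 1.91 → 1.910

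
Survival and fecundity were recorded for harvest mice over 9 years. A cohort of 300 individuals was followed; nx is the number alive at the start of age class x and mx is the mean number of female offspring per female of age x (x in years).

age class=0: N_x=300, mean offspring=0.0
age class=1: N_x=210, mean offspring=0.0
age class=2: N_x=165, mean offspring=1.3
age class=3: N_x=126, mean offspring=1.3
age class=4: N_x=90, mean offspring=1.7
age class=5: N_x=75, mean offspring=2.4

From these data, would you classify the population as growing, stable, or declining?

growing

lx = nx/n0 = nx/300: 1, 0.7, 0.55, 0.42, 0.3, 0.25
R0 = Σ lx·mx = 0 + 0 + 0.715 + 0.546 + 0.51 + 0.6 = 2.371
R0 > 1, so the population is growing.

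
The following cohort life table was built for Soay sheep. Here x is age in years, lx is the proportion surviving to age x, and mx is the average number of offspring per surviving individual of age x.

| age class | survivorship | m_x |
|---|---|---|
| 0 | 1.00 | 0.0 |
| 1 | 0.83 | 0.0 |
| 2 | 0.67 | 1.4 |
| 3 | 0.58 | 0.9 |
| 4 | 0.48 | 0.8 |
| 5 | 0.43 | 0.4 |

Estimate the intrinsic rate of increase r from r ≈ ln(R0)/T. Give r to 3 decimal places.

0.242

R0 = Σ lx·mx = 0 + 0 + 0.938 + 0.522 + 0.384 + 0.172 = 2.016
Σ x·lx·mx = 5.838; T = 5.838/2.016 = 2.89583…
r ≈ ln(R0)/T = ln(2.016)/2.89583… = 0.24211… → 0.242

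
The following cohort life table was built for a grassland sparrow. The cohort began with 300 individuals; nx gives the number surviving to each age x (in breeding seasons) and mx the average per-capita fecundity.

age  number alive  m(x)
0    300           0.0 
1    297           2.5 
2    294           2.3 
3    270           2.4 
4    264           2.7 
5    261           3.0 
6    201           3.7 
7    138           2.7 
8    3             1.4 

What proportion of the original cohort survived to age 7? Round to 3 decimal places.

l_7 = n_7/n_0 = 138/300 = 0.46 → 0.460

0.460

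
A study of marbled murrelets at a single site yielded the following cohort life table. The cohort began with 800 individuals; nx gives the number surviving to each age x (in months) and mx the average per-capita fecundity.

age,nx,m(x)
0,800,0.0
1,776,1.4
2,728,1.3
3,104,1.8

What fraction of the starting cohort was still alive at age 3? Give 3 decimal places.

l_3 = n_3/n_0 = 104/800 = 0.13 → 0.130

0.130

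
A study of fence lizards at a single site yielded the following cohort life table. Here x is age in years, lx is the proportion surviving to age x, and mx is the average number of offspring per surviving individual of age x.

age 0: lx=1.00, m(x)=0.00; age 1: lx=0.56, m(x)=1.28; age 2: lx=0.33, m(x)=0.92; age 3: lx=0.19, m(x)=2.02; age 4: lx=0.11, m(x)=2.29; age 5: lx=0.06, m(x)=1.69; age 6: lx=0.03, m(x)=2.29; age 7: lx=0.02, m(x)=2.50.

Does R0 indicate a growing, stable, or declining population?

growing

R0 = Σ lx·mx = 0 + 0.7168 + 0.3036 + 0.3838 + 0.2519 + 0.1014 + 0.0687 + 0.05 = 1.8762
R0 > 1, so the population is growing.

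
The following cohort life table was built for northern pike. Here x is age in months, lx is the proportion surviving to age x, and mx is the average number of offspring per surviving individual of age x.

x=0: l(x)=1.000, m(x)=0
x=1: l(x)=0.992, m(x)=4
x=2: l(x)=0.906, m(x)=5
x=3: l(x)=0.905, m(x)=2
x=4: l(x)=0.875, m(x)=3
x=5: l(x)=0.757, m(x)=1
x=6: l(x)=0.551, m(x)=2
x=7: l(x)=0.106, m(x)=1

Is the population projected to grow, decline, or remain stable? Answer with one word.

R0 = Σ lx·mx = 0 + 3.968 + 4.53 + 1.81 + 2.625 + 0.757 + 1.102 + 0.106 = 14.898
R0 > 1, so the population is growing.

growing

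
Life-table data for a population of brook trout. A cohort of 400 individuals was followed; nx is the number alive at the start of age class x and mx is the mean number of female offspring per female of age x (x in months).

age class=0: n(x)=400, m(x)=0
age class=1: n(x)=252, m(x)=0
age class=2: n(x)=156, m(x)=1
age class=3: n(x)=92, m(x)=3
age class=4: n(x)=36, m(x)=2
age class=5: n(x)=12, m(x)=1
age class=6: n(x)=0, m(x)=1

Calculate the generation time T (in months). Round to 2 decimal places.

2.88

lx = nx/n0 = nx/400: 1, 0.63, 0.39, 0.23, 0.09, 0.03, 0
lx·mx: 0, 0, 0.39, 0.69, 0.18, 0.03, 0 → R0 = 1.29
x·lx·mx: 0, 0, 0.78, 2.07, 0.72, 0.15, 0 → Σ = 3.72
T = 3.72 / 1.29 = 2.883721… → 2.88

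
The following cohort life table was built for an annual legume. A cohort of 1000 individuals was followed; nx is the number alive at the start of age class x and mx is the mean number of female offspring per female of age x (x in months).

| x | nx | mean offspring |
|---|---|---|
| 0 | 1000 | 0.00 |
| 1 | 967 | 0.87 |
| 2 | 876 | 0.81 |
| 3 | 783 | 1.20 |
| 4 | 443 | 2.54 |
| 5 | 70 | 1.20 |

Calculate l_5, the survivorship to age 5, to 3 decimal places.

l_5 = n_5/n_0 = 70/1000 = 0.07 → 0.070

0.070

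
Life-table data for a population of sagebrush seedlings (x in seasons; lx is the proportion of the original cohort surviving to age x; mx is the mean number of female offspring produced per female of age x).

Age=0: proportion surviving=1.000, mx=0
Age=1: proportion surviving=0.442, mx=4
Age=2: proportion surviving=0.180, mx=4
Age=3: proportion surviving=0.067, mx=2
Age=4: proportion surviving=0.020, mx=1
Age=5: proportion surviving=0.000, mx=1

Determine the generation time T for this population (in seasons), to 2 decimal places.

lx·mx: 0, 1.768, 0.72, 0.134, 0.02, 0 → R0 = 2.642
x·lx·mx: 0, 1.768, 1.44, 0.402, 0.08, 0 → Σ = 3.69
T = 3.69 / 2.642 = 1.396669… → 1.40

1.40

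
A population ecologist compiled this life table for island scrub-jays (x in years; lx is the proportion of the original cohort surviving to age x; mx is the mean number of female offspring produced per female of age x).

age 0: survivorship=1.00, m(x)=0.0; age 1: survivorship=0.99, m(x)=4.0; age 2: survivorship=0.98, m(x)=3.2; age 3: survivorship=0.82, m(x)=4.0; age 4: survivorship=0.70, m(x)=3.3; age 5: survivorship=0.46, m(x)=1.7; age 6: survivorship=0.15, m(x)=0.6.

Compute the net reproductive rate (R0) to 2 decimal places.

lx·mx by age: 0, 3.96, 3.136, 3.28, 2.31, 0.782, 0.09
R0 = Σ lx·mx = 13.558 → 13.56

13.56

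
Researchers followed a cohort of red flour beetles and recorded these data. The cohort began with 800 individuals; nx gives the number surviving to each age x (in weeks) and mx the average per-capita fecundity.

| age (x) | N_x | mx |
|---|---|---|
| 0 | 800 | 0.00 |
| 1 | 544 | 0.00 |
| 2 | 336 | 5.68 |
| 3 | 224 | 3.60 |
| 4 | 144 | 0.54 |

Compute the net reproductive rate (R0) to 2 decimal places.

3.49

lx = nx/n0 = nx/800: 1, 0.68, 0.42, 0.28, 0.18
lx·mx by age: 0, 0, 2.3856, 1.008, 0.0972
R0 = Σ lx·mx = 3.4908 → 3.49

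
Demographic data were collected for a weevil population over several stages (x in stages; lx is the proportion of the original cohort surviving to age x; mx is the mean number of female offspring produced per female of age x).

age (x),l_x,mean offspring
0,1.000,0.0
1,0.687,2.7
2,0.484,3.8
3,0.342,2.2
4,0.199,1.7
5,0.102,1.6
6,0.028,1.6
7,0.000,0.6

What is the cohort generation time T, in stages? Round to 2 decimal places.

2.05

lx·mx: 0, 1.8549, 1.8392, 0.7524, 0.3383, 0.1632, 0.0448, 0 → R0 = 4.9928
x·lx·mx: 0, 1.8549, 3.6784, 2.2572, 1.3532, 0.816, 0.2688, 0 → Σ = 10.2285
T = 10.2285 / 4.9928 = 2.04865… → 2.05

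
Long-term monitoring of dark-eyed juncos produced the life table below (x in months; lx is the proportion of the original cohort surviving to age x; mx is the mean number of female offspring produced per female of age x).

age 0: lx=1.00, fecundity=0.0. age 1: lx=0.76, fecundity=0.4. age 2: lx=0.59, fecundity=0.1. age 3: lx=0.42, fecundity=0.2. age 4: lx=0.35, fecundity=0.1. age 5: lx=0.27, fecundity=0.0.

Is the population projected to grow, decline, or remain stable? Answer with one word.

R0 = Σ lx·mx = 0 + 0.304 + 0.059 + 0.084 + 0.035 + 0 = 0.482
R0 < 1, so the population is declining.

declining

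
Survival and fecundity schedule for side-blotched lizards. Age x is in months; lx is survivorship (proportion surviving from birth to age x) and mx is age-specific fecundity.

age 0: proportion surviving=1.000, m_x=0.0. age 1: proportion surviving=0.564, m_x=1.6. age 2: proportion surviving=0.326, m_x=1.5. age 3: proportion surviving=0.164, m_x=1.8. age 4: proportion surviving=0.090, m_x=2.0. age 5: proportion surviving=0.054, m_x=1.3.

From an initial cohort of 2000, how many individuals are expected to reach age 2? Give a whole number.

Expected survivors = N0 · l_2 = 2000 × 0.326 = 652 → 652

652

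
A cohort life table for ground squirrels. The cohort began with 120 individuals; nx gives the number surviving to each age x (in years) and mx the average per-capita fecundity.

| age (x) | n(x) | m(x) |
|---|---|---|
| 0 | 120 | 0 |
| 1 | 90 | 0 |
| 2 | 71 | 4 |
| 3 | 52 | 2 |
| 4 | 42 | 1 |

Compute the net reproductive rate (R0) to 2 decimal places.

lx = nx/n0 = nx/120: 1, 0.75, 0.59167…, 0.43333…, 0.35
lx·mx by age: 0, 0, 2.366667…, 0.866667…, 0.35
R0 = Σ lx·mx = 3.583333… → 3.58

3.58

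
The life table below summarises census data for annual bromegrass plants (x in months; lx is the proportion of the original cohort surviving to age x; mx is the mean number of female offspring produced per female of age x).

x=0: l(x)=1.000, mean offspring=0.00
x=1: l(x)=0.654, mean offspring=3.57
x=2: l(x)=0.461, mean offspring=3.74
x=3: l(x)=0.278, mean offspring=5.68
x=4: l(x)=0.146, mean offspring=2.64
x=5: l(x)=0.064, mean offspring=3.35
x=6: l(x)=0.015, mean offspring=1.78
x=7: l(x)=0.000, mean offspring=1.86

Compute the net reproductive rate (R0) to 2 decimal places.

lx·mx by age: 0, 2.33478, 1.72414, 1.57904, 0.38544, 0.2144, 0.0267, 0
R0 = Σ lx·mx = 6.2645 → 6.26

6.26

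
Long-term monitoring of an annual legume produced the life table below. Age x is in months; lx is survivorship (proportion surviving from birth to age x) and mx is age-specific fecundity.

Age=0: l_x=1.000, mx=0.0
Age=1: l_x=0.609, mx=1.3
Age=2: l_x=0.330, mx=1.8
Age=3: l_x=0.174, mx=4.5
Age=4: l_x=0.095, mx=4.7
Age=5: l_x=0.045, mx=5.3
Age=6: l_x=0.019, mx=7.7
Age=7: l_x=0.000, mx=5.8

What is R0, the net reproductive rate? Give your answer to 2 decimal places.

lx·mx by age: 0, 0.7917, 0.594, 0.783, 0.4465, 0.2385, 0.1463, 0
R0 = Σ lx·mx = 3 → 3.00

3.00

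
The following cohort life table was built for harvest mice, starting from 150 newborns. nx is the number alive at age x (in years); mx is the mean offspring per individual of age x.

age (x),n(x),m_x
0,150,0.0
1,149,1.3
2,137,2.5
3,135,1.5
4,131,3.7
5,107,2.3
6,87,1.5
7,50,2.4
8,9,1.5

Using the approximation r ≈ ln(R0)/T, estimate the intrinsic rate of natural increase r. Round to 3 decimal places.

lx = nx/n0 = nx/150: 1, 0.99333…, 0.91333…, 0.9, 0.87333…, 0.71333…, 0.58, 0.33333…, 0.06
R0 = Σ lx·mx = 0 + 1.29133… + 2.28333… + 1.35 + 3.23133… + 1.64067… + 0.87 + 0.8… + 0.09 = 11.556667…
Σ x·lx·mx = 42.576667…; T = 42.576667…/11.556667… = 3.68416…
r ≈ ln(R0)/T = ln(11.556667…)/3.68416… = 0.66427… → 0.664

0.664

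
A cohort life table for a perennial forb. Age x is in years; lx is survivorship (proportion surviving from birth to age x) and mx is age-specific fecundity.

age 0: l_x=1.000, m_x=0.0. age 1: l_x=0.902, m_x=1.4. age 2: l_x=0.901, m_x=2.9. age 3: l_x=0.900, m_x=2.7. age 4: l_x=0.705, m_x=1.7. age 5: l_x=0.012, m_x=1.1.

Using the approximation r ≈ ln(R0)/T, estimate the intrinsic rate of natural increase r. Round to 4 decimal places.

R0 = Σ lx·mx = 0 + 1.2628 + 2.6129 + 2.43 + 1.1985 + 0.0132 = 7.5174
Σ x·lx·mx = 18.6386; T = 18.6386/7.5174 = 2.47939…
r ≈ ln(R0)/T = ln(7.5174)/2.47939… = 0.813594… → 0.8136

0.8136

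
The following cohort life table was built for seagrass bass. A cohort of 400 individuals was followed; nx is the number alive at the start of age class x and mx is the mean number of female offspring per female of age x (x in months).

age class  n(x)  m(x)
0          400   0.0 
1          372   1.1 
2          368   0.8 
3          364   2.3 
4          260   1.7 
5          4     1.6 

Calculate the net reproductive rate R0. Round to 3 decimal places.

lx = nx/n0 = nx/400: 1, 0.93, 0.92, 0.91, 0.65, 0.01
lx·mx by age: 0, 1.023, 0.736, 2.093, 1.105, 0.016
R0 = Σ lx·mx = 4.973 → 4.973

4.973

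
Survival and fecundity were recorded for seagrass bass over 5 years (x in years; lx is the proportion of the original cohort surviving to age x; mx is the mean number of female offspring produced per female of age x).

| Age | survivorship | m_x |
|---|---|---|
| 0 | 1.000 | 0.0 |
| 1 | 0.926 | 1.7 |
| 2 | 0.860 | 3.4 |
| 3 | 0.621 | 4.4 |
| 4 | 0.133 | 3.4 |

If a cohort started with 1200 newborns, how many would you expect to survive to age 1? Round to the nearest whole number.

Expected survivors = N0 · l_1 = 1200 × 0.926 = 1111.2 → 1111

1111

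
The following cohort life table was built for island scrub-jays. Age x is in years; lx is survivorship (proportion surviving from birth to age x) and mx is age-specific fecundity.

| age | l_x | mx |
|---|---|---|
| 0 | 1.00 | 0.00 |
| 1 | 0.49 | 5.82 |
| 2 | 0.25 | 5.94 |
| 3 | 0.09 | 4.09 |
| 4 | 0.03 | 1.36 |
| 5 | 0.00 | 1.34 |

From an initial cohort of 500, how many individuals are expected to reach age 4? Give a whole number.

15

Expected survivors = N0 · l_4 = 500 × 0.03 = 15 → 15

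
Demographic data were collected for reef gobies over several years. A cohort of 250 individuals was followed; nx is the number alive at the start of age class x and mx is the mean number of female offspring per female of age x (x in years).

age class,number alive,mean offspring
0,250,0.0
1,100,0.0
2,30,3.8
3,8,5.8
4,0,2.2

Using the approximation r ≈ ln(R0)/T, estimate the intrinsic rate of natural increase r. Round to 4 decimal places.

-0.1939

lx = nx/n0 = nx/250: 1, 0.4, 0.12, 0.032, 0
R0 = Σ lx·mx = 0 + 0 + 0.456 + 0.1856 + 0 = 0.6416
Σ x·lx·mx = 1.4688; T = 1.4688/0.6416 = 2.28928…
r ≈ ln(R0)/T = ln(0.6416)/2.28928… = -0.193856… → -0.1939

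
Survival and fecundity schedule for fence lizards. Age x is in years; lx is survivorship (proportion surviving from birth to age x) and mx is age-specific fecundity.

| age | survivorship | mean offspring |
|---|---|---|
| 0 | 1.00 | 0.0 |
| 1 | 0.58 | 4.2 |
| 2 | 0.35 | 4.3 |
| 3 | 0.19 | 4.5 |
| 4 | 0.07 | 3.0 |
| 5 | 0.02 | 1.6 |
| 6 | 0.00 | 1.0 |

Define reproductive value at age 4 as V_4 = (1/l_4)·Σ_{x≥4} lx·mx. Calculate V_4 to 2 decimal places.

3.46

lx·mx for x ≥ 4: 0.21, 0.032, 0 → sum = 0.242
V_4 = 0.242 / l_4 = 0.242 / 0.07 = 3.457143… → 3.46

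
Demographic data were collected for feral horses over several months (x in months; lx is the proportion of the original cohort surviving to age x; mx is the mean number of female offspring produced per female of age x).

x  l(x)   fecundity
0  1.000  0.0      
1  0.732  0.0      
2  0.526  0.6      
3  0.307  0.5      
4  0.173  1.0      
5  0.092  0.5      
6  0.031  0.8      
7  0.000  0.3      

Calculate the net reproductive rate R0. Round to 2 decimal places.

lx·mx by age: 0, 0, 0.3156, 0.1535, 0.173, 0.046, 0.0248, 0
R0 = Σ lx·mx = 0.7129 → 0.71

0.71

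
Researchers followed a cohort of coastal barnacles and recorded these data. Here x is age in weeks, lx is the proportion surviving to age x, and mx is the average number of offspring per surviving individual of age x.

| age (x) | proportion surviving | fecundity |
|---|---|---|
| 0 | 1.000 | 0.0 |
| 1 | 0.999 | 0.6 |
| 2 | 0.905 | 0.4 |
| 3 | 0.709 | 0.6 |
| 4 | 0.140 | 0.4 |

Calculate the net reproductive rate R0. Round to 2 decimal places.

1.44

lx·mx by age: 0, 0.5994, 0.362, 0.4254, 0.056
R0 = Σ lx·mx = 1.4428 → 1.44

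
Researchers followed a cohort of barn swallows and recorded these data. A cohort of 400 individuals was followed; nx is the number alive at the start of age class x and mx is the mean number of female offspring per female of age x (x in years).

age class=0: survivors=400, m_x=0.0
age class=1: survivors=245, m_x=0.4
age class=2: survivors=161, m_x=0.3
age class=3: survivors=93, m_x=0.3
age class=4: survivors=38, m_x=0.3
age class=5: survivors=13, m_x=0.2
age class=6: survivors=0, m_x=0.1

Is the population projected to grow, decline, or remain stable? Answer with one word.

lx = nx/n0 = nx/400: 1, 0.6125, 0.4025, 0.2325, 0.095, 0.0325, 0
R0 = Σ lx·mx = 0 + 0.245 + 0.12075 + 0.06975 + 0.0285 + 0.0065 + 0 = 0.4705
R0 < 1, so the population is declining.

declining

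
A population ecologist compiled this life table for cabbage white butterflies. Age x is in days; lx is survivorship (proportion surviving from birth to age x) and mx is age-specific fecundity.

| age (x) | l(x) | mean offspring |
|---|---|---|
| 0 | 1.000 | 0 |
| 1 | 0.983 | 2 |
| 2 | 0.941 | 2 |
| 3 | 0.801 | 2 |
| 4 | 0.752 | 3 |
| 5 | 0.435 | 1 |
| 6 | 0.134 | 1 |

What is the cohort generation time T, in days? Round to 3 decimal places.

lx·mx: 0, 1.966, 1.882, 1.602, 2.256, 0.435, 0.134 → R0 = 8.275
x·lx·mx: 0, 1.966, 3.764, 4.806, 9.024, 2.175, 0.804 → Σ = 22.539
T = 22.539 / 8.275 = 2.723746… → 2.724

2.724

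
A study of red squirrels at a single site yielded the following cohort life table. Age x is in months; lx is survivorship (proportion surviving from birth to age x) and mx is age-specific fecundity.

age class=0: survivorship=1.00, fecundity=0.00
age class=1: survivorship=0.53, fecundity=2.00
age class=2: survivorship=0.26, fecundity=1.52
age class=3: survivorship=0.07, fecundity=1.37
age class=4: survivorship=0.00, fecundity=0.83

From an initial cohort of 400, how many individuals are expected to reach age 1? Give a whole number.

212

Expected survivors = N0 · l_1 = 400 × 0.53 = 212 → 212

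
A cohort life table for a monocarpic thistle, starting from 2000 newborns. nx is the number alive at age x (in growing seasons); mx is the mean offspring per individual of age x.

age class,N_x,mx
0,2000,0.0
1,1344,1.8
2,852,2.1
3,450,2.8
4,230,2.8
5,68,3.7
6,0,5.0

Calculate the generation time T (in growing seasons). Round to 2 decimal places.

lx = nx/n0 = nx/2000: 1, 0.672, 0.426, 0.225, 0.115, 0.034, 0
lx·mx: 0, 1.2096, 0.8946, 0.63, 0.322, 0.1258, 0 → R0 = 3.182
x·lx·mx: 0, 1.2096, 1.7892, 1.89, 1.288, 0.629, 0 → Σ = 6.8058
T = 6.8058 / 3.182 = 2.138843… → 2.14

2.14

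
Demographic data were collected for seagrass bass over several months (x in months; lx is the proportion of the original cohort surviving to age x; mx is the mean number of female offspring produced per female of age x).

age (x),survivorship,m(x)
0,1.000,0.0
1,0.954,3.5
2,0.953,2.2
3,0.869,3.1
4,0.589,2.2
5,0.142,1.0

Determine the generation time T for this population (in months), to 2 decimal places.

lx·mx: 0, 3.339, 2.0966, 2.6939, 1.2958, 0.142 → R0 = 9.5673
x·lx·mx: 0, 3.339, 4.1932, 8.0817, 5.1832, 0.71 → Σ = 21.5071
T = 21.5071 / 9.5673 = 2.24798… → 2.25

2.25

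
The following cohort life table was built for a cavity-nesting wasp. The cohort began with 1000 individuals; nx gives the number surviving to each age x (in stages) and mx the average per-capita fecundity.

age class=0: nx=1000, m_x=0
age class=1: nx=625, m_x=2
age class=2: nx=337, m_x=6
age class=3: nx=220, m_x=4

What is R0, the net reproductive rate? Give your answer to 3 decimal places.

lx = nx/n0 = nx/1000: 1, 0.625, 0.337, 0.22
lx·mx by age: 0, 1.25, 2.022, 0.88
R0 = Σ lx·mx = 4.152 → 4.152

4.152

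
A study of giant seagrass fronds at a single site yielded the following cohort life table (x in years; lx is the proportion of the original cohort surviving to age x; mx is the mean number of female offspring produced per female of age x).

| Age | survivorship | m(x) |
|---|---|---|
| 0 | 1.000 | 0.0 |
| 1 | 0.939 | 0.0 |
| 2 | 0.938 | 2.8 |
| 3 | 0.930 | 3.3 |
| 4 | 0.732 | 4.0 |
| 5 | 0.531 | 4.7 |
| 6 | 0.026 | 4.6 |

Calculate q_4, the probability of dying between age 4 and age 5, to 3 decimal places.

0.275

q_4 = (l_4 − l_5) / l_4 = (0.732 − 0.531) / 0.732
     = 0.201 / 0.732 = 0.27459… → 0.275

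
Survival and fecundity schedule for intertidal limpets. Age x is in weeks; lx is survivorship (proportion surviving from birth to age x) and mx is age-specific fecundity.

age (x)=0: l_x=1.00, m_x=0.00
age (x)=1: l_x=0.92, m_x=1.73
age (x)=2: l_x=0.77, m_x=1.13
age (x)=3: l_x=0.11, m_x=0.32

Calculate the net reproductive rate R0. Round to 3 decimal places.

2.497

lx·mx by age: 0, 1.5916, 0.8701, 0.0352
R0 = Σ lx·mx = 2.4969 → 2.497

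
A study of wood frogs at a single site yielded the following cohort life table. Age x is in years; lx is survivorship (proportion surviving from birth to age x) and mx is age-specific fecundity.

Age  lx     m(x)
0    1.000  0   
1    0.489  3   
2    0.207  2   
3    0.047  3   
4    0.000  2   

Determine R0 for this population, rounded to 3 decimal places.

2.022

lx·mx by age: 0, 1.467, 0.414, 0.141, 0
R0 = Σ lx·mx = 2.022 → 2.022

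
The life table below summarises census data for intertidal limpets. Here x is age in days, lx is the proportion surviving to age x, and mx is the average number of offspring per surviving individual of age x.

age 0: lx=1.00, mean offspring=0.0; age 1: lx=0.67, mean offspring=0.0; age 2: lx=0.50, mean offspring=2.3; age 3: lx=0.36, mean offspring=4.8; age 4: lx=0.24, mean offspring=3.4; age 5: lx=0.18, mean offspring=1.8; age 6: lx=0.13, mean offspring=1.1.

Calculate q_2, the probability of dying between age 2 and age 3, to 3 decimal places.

q_2 = (l_2 − l_3) / l_2 = (0.5 − 0.36) / 0.5
     = 0.14 / 0.5 = 0.28 → 0.280

0.280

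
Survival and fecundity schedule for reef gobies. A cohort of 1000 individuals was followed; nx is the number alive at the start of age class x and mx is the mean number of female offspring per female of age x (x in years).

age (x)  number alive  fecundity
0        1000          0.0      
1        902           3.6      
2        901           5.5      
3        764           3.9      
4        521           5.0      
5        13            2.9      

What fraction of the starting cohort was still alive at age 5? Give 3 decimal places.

l_5 = n_5/n_0 = 13/1000 = 0.013 → 0.013

0.013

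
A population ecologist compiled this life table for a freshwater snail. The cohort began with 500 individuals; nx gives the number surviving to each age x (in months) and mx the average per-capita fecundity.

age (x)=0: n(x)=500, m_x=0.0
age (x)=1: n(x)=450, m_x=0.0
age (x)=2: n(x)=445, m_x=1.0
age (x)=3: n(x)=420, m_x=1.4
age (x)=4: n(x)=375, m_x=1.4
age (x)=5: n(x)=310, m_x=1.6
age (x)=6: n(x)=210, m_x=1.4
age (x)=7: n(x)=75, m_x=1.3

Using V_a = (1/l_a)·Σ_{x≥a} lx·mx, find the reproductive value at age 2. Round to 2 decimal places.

lx = nx/n0 = nx/500: 1, 0.9, 0.89, 0.84, 0.75, 0.62, 0.42, 0.15
lx·mx for x ≥ 2: 0.89, 1.176, 1.05, 0.992, 0.588, 0.195 → sum = 4.891
V_2 = 4.891 / l_2 = 4.891 / 0.89 = 5.495506… → 5.50

5.50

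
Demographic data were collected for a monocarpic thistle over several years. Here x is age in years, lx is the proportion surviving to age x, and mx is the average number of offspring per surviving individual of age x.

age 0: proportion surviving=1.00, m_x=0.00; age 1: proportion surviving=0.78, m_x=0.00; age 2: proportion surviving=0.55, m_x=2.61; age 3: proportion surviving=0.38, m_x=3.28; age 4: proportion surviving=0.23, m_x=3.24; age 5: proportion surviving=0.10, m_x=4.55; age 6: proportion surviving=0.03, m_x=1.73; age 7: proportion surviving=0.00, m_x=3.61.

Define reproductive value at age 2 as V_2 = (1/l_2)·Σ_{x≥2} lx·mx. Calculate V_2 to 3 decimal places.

lx·mx for x ≥ 2: 1.4355, 1.2464, 0.7452, 0.455, 0.0519, 0 → sum = 3.934
V_2 = 3.934 / l_2 = 3.934 / 0.55 = 7.152727… → 7.153

7.153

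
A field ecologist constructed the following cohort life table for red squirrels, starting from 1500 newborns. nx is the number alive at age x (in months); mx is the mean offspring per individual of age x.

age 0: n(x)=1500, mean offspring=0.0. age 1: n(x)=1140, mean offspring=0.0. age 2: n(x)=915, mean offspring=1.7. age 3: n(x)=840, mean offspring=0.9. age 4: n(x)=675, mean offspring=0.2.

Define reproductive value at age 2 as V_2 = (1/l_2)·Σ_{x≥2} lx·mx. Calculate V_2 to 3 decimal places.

lx = nx/n0 = nx/1500: 1, 0.76, 0.61, 0.56, 0.45
lx·mx for x ≥ 2: 1.037, 0.504, 0.09 → sum = 1.631
V_2 = 1.631 / l_2 = 1.631 / 0.61 = 2.67377… → 2.674

2.674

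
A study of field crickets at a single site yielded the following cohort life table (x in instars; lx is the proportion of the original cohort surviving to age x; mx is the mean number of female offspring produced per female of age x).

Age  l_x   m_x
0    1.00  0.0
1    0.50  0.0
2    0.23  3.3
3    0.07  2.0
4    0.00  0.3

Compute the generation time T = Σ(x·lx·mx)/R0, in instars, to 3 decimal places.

lx·mx: 0, 0, 0.759, 0.14, 0 → R0 = 0.899
x·lx·mx: 0, 0, 1.518, 0.42, 0 → Σ = 1.938
T = 1.938 / 0.899 = 2.155729… → 2.156

2.156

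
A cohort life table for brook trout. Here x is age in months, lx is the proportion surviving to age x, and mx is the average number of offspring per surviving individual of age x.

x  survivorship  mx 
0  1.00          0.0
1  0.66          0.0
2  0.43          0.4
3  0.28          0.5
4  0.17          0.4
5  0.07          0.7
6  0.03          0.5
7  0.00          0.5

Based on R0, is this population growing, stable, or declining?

R0 = Σ lx·mx = 0 + 0 + 0.172 + 0.14 + 0.068 + 0.049 + 0.015 + 0 = 0.444
R0 < 1, so the population is declining.

declining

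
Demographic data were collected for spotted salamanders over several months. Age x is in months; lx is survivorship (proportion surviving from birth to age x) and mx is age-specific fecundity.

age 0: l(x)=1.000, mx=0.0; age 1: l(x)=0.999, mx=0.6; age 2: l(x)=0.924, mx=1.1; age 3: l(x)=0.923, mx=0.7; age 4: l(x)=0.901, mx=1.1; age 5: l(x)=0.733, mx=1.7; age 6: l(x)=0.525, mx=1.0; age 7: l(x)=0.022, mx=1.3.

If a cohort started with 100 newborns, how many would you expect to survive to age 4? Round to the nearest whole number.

90

Expected survivors = N0 · l_4 = 100 × 0.901 = 90.1 → 90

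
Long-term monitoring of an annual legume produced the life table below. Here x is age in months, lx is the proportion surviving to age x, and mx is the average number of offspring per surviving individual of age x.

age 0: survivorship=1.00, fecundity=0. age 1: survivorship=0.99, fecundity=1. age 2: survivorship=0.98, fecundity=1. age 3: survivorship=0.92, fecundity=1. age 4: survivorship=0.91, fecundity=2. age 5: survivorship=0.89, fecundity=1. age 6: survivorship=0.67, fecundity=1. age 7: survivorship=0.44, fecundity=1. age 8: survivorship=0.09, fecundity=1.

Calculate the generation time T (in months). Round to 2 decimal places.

3.71

lx·mx: 0, 0.99, 0.98, 0.92, 1.82, 0.89, 0.67, 0.44, 0.09 → R0 = 6.8
x·lx·mx: 0, 0.99, 1.96, 2.76, 7.28, 4.45, 4.02, 3.08, 0.72 → Σ = 25.26
T = 25.26 / 6.8 = 3.714706… → 3.71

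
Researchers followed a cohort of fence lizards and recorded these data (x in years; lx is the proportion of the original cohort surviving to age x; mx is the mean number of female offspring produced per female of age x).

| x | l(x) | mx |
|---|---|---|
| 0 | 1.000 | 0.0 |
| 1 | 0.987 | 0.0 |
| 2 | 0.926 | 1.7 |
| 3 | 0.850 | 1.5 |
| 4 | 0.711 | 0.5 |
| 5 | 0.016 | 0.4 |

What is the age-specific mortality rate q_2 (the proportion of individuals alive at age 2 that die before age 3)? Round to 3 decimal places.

0.082

q_2 = (l_2 − l_3) / l_2 = (0.926 − 0.85) / 0.926
     = 0.076 / 0.926 = 0.082073… → 0.082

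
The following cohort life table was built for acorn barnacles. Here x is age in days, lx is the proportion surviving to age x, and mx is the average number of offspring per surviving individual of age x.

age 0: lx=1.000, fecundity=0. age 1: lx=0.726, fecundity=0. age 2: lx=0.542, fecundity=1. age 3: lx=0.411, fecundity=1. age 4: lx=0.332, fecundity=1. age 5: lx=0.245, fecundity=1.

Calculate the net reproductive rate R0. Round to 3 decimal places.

1.530

lx·mx by age: 0, 0, 0.542, 0.411, 0.332, 0.245
R0 = Σ lx·mx = 1.53 → 1.530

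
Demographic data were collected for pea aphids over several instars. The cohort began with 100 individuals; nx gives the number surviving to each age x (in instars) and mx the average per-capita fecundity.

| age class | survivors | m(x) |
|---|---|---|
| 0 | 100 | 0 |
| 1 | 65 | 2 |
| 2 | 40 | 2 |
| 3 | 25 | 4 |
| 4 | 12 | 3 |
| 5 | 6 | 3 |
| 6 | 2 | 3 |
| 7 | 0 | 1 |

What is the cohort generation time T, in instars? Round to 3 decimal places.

lx = nx/n0 = nx/100: 1, 0.65, 0.4, 0.25, 0.12, 0.06, 0.02, 0
lx·mx: 0, 1.3, 0.8, 1, 0.36, 0.18, 0.06, 0 → R0 = 3.7
x·lx·mx: 0, 1.3, 1.6, 3, 1.44, 0.9, 0.36, 0 → Σ = 8.6
T = 8.6 / 3.7 = 2.324324… → 2.324

2.324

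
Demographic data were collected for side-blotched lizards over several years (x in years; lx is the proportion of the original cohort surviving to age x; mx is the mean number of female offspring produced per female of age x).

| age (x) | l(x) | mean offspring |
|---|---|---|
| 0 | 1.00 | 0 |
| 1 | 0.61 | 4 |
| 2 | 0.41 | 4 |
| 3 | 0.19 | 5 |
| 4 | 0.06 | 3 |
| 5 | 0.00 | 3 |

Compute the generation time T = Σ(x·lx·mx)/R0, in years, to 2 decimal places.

1.78

lx·mx: 0, 2.44, 1.64, 0.95, 0.18, 0 → R0 = 5.21
x·lx·mx: 0, 2.44, 3.28, 2.85, 0.72, 0 → Σ = 9.29
T = 9.29 / 5.21 = 1.783109… → 1.78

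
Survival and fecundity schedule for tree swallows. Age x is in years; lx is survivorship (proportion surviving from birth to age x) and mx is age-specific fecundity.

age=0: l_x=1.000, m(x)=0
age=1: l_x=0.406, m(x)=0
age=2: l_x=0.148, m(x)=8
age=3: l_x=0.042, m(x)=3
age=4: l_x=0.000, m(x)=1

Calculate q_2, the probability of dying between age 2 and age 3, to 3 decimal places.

q_2 = (l_2 − l_3) / l_2 = (0.148 − 0.042) / 0.148
     = 0.106 / 0.148 = 0.716216… → 0.716

0.716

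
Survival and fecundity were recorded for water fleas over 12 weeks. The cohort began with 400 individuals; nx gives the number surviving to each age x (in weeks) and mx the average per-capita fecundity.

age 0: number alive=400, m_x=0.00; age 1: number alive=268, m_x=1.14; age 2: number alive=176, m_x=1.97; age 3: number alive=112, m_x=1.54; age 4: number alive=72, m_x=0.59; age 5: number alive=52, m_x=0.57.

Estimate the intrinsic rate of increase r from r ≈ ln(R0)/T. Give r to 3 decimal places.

lx = nx/n0 = nx/400: 1, 0.67, 0.44, 0.28, 0.18, 0.13
R0 = Σ lx·mx = 0 + 0.7638 + 0.8668 + 0.4312 + 0.1062 + 0.0741 = 2.2421
Σ x·lx·mx = 4.5863; T = 4.5863/2.2421 = 2.04554…
r ≈ ln(R0)/T = ln(2.2421)/2.04554… = 0.39472… → 0.395

0.395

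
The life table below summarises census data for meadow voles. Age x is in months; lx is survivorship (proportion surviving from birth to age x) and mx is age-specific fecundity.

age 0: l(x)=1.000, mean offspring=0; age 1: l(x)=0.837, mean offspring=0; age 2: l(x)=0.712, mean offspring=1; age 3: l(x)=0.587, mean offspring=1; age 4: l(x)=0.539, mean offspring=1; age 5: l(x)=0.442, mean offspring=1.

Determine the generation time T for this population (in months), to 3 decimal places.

3.312

lx·mx: 0, 0, 0.712, 0.587, 0.539, 0.442 → R0 = 2.28
x·lx·mx: 0, 0, 1.424, 1.761, 2.156, 2.21 → Σ = 7.551
T = 7.551 / 2.28 = 3.311842… → 3.312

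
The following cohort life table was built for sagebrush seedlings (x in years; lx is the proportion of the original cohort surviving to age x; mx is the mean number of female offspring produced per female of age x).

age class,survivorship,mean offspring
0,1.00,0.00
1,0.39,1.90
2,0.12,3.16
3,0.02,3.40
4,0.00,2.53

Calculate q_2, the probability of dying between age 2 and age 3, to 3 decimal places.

0.833

q_2 = (l_2 − l_3) / l_2 = (0.12 − 0.02) / 0.12
     = 0.1 / 0.12 = 0.833333… → 0.833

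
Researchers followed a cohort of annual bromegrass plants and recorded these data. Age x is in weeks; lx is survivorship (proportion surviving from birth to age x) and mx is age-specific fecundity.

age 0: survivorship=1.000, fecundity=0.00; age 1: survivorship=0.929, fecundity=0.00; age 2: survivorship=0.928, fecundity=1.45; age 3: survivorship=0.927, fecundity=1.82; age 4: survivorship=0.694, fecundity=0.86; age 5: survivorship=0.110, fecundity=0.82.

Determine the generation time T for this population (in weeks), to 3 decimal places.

lx·mx: 0, 0, 1.3456, 1.68714, 0.59684, 0.0902 → R0 = 3.71978
x·lx·mx: 0, 0, 2.6912, 5.06142, 2.38736, 0.451 → Σ = 10.59098
T = 10.59098 / 3.71978 = 2.847206… → 2.847

2.847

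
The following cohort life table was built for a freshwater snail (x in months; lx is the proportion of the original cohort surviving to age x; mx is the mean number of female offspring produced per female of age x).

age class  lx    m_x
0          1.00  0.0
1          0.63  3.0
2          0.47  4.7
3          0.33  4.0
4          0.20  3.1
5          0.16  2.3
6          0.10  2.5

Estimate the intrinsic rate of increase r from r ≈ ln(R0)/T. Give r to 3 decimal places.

0.784

R0 = Σ lx·mx = 0 + 1.89 + 2.209 + 1.32 + 0.62 + 0.368 + 0.25 = 6.657
Σ x·lx·mx = 16.088; T = 16.088/6.657 = 2.4167…
r ≈ ln(R0)/T = ln(6.657)/2.4167… = 0.7844… → 0.784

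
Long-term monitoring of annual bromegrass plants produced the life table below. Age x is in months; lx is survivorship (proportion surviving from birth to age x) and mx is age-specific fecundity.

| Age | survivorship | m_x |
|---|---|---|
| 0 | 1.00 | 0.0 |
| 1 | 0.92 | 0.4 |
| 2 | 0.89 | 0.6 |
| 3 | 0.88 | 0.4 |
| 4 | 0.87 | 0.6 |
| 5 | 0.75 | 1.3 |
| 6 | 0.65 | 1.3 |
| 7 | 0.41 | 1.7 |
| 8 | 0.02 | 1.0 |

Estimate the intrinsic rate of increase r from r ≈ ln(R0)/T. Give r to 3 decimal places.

0.322

R0 = Σ lx·mx = 0 + 0.368 + 0.534 + 0.352 + 0.522 + 0.975 + 0.845 + 0.697 + 0.02 = 4.313
Σ x·lx·mx = 19.564; T = 19.564/4.313 = 4.53605…
r ≈ ln(R0)/T = ln(4.313)/4.53605… = 0.32223… → 0.322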